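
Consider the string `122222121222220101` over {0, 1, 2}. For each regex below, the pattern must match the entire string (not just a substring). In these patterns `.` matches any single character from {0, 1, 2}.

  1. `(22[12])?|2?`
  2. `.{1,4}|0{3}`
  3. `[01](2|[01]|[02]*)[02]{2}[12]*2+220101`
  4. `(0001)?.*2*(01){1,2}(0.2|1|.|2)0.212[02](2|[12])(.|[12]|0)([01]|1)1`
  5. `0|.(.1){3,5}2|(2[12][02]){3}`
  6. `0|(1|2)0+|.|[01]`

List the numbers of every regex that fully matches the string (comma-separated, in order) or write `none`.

3

1 → no match
2 → no match
3 → match
4 → no match
5 → no match
6 → no match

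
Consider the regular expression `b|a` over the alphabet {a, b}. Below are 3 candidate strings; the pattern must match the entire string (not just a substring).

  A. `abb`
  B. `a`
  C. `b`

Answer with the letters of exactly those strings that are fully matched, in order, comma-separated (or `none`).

B, C

A. `abb` → no match
B. `a` → match
C. `b` → match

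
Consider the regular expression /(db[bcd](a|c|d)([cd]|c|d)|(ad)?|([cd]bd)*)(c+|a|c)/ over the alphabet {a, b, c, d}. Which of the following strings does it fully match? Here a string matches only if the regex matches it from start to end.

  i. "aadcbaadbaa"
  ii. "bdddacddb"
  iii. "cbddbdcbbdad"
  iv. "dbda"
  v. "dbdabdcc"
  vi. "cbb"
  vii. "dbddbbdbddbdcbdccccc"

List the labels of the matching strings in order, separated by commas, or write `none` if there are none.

i → no match
ii → no match
iii → no match
iv → match
v → no match
vi → no match
vii → no match

iv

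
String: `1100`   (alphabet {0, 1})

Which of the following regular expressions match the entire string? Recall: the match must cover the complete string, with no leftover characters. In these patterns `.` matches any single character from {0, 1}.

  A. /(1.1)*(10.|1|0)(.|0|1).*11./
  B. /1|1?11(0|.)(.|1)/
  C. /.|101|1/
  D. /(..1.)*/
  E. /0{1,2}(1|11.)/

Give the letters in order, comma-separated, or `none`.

A → no match
B → match
C → no match
D → no match
E → no match — must start with `0`

B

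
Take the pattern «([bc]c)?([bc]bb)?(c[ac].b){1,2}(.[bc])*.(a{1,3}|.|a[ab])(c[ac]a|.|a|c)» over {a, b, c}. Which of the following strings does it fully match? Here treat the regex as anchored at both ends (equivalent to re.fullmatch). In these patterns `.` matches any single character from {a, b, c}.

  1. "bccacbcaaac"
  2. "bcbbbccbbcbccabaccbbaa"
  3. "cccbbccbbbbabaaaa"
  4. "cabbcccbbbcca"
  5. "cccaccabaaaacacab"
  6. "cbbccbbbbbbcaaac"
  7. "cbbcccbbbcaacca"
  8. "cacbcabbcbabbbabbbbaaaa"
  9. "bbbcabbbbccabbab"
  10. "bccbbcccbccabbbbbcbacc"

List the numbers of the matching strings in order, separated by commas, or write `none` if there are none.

1, 2, 3, 4, 6, 7, 8, 9, 10

1 → match
2 → match
3 → match
4 → match
5 → no match
6 → match
7 → match
8 → match
9 → match
10 → match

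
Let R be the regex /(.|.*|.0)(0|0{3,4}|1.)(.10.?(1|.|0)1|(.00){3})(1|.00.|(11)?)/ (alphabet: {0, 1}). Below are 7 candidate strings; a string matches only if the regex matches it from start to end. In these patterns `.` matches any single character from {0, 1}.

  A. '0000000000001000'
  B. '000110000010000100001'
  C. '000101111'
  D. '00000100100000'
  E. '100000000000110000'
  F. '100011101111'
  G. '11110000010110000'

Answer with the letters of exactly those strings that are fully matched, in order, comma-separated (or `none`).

A, C, D, G

A → match
B → no match
C. '000101111' → match
D → match
E → no match
F. '100011101111' → no match
G → match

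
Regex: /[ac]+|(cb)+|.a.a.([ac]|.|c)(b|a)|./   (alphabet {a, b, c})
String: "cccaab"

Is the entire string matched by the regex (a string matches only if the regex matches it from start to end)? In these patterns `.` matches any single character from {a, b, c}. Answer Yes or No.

No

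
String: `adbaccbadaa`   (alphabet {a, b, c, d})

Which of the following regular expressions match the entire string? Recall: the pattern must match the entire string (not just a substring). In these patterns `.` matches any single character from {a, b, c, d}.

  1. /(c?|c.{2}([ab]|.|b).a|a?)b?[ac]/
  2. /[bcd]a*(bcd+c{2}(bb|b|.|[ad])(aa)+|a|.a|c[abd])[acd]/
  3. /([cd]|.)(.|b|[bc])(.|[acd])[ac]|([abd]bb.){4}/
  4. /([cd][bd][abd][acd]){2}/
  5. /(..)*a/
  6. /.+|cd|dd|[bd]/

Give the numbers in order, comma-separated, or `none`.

1 → no match
2 → no match
3 → no match
4 → no match
5 → match
6 → match

5, 6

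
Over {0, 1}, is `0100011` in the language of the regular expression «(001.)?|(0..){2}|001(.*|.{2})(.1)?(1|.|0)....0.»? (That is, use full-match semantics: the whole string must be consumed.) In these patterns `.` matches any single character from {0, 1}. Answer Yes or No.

No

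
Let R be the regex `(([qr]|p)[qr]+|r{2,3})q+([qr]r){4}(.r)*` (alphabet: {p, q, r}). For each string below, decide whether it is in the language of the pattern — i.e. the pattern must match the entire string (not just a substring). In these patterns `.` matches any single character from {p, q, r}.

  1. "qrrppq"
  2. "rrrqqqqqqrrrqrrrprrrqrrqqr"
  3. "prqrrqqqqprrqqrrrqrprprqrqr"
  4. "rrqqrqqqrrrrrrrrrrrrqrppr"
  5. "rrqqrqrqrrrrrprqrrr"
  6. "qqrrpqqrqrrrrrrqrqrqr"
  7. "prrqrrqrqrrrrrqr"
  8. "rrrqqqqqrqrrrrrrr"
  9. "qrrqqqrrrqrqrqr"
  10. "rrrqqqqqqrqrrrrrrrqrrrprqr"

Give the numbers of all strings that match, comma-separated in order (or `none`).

5, 7, 8, 9, 10

1 → no match
2 → no match
3 → no match
4 → no match
5 → match
6 → no match
7 → match
8 → match
9 → match
10 → match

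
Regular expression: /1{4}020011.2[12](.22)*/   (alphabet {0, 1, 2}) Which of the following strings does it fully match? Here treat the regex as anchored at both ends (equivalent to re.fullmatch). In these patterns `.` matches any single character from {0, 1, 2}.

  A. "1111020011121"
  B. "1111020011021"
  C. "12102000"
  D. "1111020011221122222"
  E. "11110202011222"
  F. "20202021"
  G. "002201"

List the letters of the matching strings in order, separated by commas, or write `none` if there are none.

A → match
B → match
C. "12102000" → no match
D → match
E → no match
F. "20202021" → no match — must start with "1"
G. "002201" → no match — must start with "1"

A, B, D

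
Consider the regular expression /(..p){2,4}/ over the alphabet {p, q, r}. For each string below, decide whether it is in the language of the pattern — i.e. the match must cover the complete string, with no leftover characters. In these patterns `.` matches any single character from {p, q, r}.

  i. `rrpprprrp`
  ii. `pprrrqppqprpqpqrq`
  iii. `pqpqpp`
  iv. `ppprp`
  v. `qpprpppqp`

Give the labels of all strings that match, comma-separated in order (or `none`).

i, iii, v

i → match
ii → no match — must end with `p`
iii → match
iv → no match
v → match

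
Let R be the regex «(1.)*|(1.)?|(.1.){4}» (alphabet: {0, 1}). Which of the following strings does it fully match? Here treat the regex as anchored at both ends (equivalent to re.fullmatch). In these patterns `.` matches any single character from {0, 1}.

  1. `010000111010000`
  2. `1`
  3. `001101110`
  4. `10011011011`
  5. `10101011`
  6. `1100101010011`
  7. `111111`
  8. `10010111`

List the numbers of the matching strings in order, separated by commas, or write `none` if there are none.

5, 7

1 → no match
2 → no match
3 → no match
4 → no match
5 → match
6 → no match
7 → match
8 → no match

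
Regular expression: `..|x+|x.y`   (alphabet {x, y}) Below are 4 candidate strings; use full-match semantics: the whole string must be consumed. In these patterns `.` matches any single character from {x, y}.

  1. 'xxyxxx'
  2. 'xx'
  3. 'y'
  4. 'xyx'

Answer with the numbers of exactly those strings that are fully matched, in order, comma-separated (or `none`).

1 → no match
2 → match
3 → no match
4 → no match

2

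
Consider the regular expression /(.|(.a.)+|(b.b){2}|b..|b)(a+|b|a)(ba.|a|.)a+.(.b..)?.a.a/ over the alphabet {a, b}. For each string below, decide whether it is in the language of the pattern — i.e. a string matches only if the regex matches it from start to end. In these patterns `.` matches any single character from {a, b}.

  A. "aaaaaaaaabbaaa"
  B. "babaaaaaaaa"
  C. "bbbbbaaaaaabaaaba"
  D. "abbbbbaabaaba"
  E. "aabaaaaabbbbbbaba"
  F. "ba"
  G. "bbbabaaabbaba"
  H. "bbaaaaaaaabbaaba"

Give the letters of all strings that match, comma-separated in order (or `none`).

A → match
B → match
C → no match
D → no match
E → match
F → no match
G → match
H → no match

A, B, E, G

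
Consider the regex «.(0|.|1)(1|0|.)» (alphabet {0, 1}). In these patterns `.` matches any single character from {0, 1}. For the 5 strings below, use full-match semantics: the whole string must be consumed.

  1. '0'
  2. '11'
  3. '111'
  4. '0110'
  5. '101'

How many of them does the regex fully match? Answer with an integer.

1 → no match
2 → no match
3 → match
4 → no match
5 → match
Total matched: 2

2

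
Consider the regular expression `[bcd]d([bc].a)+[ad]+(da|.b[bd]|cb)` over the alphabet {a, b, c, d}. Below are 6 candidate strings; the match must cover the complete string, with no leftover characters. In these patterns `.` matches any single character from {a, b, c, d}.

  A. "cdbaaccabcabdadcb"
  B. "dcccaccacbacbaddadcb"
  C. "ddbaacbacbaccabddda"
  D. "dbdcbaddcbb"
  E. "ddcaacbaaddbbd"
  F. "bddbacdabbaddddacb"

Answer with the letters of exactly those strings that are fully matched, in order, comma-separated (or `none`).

A, E

A → match
B → no match
C → no match
D → no match
E → match
F → no match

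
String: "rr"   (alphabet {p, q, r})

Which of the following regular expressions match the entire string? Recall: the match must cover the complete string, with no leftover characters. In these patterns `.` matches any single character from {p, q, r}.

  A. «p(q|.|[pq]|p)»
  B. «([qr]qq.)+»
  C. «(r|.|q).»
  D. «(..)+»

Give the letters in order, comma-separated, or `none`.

A → no match — must start with "p"
B → no match
C → match
D → match

C, D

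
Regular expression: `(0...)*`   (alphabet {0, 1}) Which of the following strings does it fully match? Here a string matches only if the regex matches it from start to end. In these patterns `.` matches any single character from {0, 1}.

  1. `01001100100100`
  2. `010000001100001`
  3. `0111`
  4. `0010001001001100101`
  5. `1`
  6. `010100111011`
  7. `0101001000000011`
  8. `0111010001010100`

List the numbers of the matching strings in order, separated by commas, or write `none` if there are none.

1 → no match
2 → no match
3 → match
4 → no match
5 → no match
6 → no match
7 → match
8 → match

3, 7, 8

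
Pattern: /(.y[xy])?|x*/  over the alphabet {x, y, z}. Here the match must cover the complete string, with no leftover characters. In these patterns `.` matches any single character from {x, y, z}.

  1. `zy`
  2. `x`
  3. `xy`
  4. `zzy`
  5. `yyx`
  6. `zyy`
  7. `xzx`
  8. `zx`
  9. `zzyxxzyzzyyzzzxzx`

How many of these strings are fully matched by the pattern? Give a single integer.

3

1. `zy` → no match
2. `x` → match
3. `xy` → no match
4. `zzy` → no match
5. `yyx` → match
6. `zyy` → match
7. `xzx` → no match
8. `zx` → no match
9 → no match
Total matched: 3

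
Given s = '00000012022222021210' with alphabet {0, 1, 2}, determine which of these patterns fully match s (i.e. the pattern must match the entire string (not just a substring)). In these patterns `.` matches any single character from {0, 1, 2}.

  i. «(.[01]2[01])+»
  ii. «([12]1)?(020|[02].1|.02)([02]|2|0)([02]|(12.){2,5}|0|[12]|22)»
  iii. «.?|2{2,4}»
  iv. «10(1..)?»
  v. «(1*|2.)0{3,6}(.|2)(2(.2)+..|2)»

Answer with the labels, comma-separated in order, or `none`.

v

i → no match
ii → no match
iii → no match
iv → no match — must start with '10'
v → match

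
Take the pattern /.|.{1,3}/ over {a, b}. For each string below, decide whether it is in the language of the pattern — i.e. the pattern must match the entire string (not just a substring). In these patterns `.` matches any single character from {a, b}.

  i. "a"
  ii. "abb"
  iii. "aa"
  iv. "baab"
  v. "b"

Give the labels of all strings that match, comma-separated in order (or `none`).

i → match
ii → match
iii → match
iv → no match
v → match

i, ii, iii, v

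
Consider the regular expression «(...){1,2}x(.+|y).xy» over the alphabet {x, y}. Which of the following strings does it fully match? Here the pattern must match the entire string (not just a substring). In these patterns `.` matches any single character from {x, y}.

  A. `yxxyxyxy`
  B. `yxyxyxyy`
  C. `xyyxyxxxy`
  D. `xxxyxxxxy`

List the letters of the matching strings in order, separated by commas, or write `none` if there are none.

A → no match
B → no match — must end with `xy`
C → match
D → no match

C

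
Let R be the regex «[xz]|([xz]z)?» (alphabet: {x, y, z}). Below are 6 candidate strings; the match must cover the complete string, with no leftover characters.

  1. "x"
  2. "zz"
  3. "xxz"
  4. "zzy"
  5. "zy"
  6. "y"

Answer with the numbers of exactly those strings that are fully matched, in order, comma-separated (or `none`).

1 → match
2 → match
3 → no match
4 → no match
5 → no match
6 → no match

1, 2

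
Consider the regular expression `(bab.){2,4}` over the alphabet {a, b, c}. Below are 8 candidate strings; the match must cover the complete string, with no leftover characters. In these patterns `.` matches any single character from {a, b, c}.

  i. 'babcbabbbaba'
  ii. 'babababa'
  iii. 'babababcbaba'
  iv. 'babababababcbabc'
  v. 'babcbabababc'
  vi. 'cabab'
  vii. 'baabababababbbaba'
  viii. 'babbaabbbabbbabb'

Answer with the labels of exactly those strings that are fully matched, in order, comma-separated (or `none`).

i, ii, iii, iv, v

i → match
ii → match
iii → match
iv → match
v → match
vi → no match — must start with 'bab'
vii → no match — must start with 'bab'
viii → no match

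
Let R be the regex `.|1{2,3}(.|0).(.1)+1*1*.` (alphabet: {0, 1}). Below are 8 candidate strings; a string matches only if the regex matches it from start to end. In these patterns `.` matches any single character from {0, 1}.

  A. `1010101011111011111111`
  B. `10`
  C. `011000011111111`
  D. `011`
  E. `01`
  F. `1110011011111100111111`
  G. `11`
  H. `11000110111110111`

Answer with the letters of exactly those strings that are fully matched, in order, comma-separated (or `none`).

A → no match
B → no match
C → no match
D → no match
E → no match
F → no match
G → no match
H → no match

none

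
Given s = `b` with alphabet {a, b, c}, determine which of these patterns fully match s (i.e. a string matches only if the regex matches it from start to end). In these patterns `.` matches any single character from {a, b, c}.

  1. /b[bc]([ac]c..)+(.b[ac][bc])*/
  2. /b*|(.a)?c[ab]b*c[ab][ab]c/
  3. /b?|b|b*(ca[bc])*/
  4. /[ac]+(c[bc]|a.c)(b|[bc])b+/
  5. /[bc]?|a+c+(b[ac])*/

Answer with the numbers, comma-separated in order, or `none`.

1 → no match
2 → match
3 → match
4 → no match
5 → match

2, 3, 5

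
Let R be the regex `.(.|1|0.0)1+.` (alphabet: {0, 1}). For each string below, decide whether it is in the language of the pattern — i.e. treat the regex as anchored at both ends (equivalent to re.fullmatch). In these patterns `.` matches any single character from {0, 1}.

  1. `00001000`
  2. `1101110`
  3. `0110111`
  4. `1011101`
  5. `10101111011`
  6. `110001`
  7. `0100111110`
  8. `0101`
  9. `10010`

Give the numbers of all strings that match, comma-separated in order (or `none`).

none

1 → no match
2 → no match
3 → no match
4 → no match
5 → no match
6 → no match
7 → no match
8 → no match
9 → no match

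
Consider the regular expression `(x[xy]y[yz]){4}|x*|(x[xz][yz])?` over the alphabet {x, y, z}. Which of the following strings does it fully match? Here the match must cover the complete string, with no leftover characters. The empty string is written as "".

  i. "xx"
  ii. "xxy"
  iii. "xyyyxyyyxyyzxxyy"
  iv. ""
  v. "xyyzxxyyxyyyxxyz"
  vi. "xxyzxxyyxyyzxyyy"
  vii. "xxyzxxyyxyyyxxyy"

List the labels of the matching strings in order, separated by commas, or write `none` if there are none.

i → match
ii → match
iii → match
iv → match
v → match
vi → match
vii → match

i, ii, iii, iv, v, vi, vii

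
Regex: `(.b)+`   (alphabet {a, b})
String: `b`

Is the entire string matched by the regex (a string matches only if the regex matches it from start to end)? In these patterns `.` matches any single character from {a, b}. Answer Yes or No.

No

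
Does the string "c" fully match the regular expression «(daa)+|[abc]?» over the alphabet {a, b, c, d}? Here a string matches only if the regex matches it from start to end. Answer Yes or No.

Yes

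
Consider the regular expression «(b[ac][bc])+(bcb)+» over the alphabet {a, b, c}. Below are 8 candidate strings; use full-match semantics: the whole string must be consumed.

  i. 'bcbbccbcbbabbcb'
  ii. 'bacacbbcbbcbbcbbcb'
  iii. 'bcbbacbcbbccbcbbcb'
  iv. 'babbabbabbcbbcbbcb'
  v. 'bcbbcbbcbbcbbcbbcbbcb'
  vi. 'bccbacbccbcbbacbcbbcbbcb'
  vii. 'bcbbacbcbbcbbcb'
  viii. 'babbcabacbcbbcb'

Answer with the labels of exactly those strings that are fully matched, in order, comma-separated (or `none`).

i → match
ii → no match
iii → match
iv → match
v → match
vi → match
vii → match
viii → no match

i, iii, iv, v, vi, vii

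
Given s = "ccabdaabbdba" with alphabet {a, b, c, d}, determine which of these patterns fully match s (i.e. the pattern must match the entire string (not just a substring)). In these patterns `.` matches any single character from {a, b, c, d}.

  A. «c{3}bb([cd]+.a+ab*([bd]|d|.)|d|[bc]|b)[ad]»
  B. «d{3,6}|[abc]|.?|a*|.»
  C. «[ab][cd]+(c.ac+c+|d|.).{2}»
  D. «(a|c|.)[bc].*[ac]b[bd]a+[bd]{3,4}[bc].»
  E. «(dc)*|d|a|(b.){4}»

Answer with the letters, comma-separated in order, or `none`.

D

A → no match
B → no match
C → no match
D → match
E → no match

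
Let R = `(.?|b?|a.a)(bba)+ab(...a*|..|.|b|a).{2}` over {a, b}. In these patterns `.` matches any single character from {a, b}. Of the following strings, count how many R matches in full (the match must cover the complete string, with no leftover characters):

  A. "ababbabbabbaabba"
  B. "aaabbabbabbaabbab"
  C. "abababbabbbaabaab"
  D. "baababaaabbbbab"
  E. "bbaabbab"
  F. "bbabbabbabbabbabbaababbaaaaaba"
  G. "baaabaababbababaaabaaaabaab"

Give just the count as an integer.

A → no match
B → match
C → no match
D → no match
E → match
F → match
G → no match
Total matched: 3

3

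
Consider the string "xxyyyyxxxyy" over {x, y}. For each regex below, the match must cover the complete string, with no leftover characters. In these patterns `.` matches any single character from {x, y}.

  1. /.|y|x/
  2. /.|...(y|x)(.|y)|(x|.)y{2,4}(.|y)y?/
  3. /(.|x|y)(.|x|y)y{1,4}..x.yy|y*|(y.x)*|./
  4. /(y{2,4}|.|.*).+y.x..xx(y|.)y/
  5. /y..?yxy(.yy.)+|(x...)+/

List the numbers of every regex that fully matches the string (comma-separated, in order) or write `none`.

1 → no match
2 → no match
3 → match
4 → no match
5 → no match

3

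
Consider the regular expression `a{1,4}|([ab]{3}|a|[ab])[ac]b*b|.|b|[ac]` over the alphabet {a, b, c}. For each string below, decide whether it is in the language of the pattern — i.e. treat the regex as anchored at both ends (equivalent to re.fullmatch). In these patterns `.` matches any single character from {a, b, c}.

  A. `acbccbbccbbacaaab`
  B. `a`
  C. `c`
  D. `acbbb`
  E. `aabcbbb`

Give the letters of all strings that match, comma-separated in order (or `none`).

B, C, D, E

A → no match
B → match
C → match
D → match
E → match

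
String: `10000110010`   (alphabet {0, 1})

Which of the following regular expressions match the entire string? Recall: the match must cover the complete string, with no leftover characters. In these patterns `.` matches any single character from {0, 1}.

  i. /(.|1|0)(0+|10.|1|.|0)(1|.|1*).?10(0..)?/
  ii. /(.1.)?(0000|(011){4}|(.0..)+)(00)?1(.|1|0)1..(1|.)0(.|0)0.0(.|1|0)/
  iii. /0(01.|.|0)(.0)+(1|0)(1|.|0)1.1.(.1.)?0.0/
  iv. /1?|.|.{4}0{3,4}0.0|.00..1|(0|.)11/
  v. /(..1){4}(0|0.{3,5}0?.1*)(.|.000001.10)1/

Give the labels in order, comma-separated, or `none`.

i

i → match
ii → no match
iii → no match — must start with `0`
iv → no match
v → no match — must end with `1`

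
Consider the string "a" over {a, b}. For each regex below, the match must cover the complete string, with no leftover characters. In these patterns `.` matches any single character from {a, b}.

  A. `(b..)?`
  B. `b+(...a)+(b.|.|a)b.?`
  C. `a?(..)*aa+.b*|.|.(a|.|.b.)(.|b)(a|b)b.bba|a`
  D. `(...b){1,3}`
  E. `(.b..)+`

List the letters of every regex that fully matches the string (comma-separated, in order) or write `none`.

A → no match
B → no match — must start with "b"
C → match
D → no match — must end with "b"
E → no match

C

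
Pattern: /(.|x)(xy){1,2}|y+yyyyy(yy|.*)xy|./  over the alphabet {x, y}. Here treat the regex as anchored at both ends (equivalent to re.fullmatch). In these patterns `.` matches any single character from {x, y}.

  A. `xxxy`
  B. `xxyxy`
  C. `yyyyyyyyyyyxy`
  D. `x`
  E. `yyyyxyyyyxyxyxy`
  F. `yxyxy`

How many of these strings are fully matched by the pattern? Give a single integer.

A → no match
B → match
C → match
D → match
E → no match
F → match
Total matched: 4

4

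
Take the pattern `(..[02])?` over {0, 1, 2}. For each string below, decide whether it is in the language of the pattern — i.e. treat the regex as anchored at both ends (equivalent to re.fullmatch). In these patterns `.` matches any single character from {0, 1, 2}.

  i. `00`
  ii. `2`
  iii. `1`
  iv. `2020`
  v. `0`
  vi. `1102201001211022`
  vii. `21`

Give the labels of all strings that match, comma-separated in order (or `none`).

i → no match
ii → no match
iii → no match
iv → no match
v → no match
vi → no match
vii → no match

none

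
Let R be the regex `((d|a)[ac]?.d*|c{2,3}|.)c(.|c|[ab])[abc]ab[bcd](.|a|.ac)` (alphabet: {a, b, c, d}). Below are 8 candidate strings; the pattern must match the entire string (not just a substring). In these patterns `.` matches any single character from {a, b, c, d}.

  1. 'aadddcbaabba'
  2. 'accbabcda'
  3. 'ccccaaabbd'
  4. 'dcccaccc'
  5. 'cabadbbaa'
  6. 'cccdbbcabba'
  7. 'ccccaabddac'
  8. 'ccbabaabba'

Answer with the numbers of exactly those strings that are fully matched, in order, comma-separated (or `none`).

1, 3, 7

1 → match
2 → no match
3 → match
4 → no match
5 → no match
6 → no match
7 → match
8 → no match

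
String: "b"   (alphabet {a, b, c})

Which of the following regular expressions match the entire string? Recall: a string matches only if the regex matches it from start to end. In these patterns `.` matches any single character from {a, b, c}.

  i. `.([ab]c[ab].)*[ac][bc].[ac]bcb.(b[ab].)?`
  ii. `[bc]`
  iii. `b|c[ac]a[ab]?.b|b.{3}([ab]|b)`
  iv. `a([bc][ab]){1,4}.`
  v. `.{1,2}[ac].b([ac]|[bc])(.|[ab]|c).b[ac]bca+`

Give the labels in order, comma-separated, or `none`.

i → no match
ii → match
iii → match
iv → no match — must start with "a"
v → no match — must end with "a"

ii, iii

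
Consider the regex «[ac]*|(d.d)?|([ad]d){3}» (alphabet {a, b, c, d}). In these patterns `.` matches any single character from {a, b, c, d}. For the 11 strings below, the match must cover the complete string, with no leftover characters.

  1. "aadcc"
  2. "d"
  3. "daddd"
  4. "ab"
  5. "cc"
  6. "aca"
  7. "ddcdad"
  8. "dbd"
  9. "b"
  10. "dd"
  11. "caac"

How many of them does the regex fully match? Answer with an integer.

1 → no match
2 → no match
3 → no match
4 → no match
5 → match
6 → match
7 → no match
8 → match
9 → no match
10 → no match
11 → match
Total matched: 4

4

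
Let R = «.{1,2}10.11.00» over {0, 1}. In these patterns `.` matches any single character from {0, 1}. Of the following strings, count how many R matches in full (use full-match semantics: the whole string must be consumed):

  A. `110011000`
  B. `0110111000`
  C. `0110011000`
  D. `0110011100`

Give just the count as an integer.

A → match
B → match
C → match
D → match
Total matched: 4

4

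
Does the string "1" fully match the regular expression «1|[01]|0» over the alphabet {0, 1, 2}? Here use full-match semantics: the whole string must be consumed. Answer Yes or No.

Yes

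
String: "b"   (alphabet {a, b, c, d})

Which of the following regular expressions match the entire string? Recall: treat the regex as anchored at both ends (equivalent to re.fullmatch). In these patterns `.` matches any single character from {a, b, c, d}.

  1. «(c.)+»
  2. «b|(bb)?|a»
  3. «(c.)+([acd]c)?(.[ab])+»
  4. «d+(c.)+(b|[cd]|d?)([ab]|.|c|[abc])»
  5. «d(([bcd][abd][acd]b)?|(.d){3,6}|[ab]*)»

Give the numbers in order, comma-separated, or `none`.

1 → no match — must start with "c"
2 → match
3 → no match — must start with "c"
4 → no match — must start with "d"
5 → no match — must start with "d"

2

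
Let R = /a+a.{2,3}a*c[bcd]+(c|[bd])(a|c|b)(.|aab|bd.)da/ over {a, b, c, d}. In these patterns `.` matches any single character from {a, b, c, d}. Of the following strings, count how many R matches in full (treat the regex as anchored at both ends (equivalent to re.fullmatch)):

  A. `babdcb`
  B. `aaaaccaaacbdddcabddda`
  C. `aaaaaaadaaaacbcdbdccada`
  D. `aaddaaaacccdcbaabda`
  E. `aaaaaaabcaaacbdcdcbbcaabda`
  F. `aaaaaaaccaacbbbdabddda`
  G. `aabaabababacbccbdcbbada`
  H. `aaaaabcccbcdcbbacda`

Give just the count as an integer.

A → no match — must start with `a`
B → match
C → match
D → match
E → match
F → match
G → no match
H → match
Total matched: 6

6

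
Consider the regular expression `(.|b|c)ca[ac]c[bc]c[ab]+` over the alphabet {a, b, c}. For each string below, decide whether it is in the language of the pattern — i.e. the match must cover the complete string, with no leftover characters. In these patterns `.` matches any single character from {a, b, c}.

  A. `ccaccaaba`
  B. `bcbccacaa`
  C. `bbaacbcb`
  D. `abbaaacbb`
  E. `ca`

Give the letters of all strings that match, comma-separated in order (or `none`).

A. `ccaccaaba` → no match
B. `bcbccacaa` → no match
C. `bbaacbcb` → no match
D. `abbaaacbb` → no match
E. `ca` → no match

none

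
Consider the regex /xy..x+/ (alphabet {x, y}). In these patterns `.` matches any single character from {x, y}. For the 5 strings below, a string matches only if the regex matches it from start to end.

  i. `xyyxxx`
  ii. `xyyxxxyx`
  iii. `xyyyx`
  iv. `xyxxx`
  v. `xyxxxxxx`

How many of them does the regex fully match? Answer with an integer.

i → match
ii → no match
iii → match
iv → match
v → match
Total matched: 4

4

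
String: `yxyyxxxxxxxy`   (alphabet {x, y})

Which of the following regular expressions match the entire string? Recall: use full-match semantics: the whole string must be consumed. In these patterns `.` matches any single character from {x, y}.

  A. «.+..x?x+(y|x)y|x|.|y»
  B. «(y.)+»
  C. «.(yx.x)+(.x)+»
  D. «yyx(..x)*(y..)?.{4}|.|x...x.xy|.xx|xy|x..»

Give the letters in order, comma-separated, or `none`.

A → match
B → no match
C → no match — must end with `x`
D → no match

A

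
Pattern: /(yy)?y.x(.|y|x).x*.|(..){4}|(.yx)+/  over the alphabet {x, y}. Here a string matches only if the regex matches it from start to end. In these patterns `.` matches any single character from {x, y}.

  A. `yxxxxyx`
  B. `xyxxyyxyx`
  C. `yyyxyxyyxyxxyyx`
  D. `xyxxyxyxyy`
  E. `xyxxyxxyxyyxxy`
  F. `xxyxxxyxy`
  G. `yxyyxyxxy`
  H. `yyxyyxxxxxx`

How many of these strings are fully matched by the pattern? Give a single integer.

A → no match
B → no match
C → no match
D → no match
E → no match
F → no match
G → no match
H → match
Total matched: 1

1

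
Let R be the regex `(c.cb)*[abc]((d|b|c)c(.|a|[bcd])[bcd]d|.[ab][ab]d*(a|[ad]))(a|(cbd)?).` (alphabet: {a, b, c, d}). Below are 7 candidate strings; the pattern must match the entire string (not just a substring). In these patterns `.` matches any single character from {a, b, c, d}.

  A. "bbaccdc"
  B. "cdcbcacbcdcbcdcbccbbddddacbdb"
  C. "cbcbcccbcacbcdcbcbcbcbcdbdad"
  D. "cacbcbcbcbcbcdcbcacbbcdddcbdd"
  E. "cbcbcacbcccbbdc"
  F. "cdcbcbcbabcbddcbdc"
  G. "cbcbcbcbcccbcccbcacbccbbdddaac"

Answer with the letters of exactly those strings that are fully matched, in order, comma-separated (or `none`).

A → no match
B → match
C → match
D → no match
E → match
F → match
G → match

B, C, E, F, G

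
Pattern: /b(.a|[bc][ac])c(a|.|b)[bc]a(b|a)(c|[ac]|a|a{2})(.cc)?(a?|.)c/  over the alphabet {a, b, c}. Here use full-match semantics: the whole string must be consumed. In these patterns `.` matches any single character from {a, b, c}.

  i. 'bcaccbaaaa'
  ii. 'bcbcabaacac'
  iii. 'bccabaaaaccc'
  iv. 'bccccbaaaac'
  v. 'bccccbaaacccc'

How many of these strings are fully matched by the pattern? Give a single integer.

i → no match — must end with 'c'
ii → no match
iii → no match
iv → match
v → match
Total matched: 2

2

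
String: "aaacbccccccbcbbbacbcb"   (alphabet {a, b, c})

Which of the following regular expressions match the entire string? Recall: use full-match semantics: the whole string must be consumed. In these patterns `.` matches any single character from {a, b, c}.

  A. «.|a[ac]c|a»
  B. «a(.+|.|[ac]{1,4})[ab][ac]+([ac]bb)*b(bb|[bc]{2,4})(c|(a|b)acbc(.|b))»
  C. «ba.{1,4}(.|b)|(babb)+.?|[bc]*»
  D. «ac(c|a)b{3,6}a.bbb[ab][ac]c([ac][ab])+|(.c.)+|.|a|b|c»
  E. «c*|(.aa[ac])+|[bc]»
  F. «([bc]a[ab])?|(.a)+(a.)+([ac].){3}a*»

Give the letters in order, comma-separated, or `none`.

B

A → no match
B → match
C → no match
D → no match
E → no match
F → no match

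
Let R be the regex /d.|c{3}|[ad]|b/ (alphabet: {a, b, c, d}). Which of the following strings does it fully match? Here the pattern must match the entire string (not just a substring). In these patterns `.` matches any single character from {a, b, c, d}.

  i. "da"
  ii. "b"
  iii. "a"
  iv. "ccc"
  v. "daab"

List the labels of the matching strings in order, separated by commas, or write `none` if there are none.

i, ii, iii, iv

i → match
ii → match
iii → match
iv → match
v → no match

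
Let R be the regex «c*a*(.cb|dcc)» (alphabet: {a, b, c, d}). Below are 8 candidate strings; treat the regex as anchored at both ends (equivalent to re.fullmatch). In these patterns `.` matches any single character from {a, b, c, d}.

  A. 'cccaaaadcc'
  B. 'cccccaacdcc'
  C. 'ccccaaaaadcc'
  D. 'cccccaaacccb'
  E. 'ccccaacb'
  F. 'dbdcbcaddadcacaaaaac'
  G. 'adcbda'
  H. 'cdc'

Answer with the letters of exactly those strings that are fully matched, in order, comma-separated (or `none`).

A, C, E

A → match
B → no match
C → match
D → no match
E → match
F → no match
G → no match
H → no match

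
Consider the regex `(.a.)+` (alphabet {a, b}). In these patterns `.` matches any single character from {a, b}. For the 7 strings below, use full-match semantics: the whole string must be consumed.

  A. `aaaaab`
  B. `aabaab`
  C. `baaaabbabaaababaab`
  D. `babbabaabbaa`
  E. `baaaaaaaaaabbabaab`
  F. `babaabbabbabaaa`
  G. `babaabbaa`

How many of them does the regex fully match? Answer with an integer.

7

A → match
B → match
C → match
D → match
E → match
F → match
G → match
Total matched: 7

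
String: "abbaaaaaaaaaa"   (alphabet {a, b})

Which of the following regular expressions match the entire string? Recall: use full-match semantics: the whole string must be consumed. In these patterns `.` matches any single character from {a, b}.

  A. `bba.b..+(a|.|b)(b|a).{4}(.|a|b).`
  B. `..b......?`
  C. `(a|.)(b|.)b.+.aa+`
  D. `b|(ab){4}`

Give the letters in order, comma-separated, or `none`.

C

A → no match — must start with "bba"
B → no match
C → match
D → no match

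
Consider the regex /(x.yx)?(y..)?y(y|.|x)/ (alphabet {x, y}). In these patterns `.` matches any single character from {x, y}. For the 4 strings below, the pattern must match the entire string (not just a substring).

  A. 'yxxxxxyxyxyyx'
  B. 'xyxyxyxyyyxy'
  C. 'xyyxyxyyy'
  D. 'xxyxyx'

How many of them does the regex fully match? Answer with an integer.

2

A → no match
B → no match
C → match
D → match
Total matched: 2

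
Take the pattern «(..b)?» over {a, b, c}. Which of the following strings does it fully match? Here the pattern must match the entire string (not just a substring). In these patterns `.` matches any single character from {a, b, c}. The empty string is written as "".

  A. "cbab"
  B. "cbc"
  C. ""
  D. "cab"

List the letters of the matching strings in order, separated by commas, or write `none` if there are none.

A → no match
B → no match
C → match
D → match

C, D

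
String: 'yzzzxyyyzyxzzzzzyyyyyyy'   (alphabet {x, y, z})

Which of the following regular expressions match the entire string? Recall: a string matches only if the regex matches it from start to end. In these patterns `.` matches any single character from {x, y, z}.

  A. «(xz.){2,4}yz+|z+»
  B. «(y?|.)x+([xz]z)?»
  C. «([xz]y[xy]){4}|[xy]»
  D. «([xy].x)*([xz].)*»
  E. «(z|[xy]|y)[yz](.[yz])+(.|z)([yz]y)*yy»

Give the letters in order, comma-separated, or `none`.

E

A → no match — must end with 'z'
B → no match
C → no match
D → no match
E → match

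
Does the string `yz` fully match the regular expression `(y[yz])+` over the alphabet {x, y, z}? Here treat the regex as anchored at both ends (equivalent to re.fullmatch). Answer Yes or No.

Yes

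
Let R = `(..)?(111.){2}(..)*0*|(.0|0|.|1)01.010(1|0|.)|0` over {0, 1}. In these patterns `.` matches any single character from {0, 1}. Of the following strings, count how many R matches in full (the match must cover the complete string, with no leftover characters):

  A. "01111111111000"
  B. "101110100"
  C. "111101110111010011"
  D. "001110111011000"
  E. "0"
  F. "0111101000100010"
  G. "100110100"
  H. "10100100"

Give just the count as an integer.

5

A → match
B → no match
C → no match
D → match
E → match
F → no match
G → match
H → match
Total matched: 5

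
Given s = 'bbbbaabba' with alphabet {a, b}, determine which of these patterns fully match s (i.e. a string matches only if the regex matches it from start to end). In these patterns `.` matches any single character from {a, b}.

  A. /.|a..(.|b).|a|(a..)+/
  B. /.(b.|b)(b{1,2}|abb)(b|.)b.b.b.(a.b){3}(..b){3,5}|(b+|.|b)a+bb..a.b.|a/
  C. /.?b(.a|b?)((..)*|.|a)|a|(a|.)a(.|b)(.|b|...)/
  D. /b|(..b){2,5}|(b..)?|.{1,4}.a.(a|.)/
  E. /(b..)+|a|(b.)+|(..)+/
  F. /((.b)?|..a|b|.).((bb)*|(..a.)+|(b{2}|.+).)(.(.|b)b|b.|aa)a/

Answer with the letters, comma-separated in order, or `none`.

C, E, F

A → no match
B → no match
C → match
D → no match
E → match
F → match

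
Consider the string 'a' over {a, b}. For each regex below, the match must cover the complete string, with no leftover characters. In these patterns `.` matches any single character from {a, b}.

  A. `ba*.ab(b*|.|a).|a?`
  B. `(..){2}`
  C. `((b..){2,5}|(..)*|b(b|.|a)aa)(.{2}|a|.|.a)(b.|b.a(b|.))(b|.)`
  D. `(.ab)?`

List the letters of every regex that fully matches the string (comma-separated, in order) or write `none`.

A → match
B → no match
C → no match
D → no match

A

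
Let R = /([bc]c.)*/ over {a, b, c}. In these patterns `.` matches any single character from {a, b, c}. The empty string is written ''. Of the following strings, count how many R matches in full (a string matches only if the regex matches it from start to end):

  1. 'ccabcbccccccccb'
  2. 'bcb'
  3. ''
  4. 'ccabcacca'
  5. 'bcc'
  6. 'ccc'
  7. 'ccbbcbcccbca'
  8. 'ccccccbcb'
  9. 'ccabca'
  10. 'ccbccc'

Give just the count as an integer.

1 → match
2 → match
3 → match
4 → match
5 → match
6 → match
7 → match
8 → match
9 → match
10 → match
Total matched: 10

10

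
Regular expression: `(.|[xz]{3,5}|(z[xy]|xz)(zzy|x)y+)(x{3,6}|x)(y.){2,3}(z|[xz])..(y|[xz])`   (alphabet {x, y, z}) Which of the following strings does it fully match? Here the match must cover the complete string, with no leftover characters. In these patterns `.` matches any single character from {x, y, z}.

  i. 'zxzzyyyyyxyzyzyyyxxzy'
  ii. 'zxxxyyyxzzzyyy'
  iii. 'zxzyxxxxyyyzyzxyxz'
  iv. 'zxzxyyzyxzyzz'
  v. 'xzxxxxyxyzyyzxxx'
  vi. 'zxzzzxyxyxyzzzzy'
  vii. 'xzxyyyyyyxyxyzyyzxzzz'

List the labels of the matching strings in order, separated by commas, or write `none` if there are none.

i → no match
ii → no match
iii → no match
iv → no match
v → match
vi → match
vii → no match

v, vi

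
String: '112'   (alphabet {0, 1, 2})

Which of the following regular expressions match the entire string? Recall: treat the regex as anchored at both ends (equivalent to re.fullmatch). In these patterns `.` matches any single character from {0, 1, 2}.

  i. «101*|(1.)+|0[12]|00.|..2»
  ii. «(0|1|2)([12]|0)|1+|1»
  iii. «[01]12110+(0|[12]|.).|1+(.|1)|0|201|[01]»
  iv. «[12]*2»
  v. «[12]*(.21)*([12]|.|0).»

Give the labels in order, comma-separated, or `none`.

i, iii, iv, v

i → match
ii → no match
iii → match
iv → match
v → match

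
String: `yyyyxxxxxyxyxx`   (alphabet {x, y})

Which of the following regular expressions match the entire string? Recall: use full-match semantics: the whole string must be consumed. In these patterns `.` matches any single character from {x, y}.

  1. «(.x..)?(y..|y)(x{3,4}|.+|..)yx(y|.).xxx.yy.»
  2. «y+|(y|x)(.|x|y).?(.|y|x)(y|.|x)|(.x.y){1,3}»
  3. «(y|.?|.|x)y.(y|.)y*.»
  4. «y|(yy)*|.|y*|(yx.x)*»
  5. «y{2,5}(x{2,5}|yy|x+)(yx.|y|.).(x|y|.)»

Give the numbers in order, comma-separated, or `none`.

5

1 → no match
2 → no match
3 → no match
4 → no match
5 → match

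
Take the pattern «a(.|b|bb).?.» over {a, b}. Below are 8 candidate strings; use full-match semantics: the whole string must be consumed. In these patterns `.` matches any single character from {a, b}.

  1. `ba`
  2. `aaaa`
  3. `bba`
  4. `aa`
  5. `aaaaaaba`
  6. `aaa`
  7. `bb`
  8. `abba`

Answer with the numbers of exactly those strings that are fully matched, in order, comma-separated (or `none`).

2, 6, 8

1 → no match — must start with `a`
2 → match
3 → no match — must start with `a`
4 → no match
5 → no match
6 → match
7 → no match — must start with `a`
8 → match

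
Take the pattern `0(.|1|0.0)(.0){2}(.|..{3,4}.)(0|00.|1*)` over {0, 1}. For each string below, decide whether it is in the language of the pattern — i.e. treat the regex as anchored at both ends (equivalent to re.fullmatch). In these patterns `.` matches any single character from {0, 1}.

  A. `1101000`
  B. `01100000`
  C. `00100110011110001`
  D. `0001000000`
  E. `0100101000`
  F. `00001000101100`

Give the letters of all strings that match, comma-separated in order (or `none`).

B, E, F

A → no match — must start with `0`
B → match
C → no match
D → no match
E → match
F → match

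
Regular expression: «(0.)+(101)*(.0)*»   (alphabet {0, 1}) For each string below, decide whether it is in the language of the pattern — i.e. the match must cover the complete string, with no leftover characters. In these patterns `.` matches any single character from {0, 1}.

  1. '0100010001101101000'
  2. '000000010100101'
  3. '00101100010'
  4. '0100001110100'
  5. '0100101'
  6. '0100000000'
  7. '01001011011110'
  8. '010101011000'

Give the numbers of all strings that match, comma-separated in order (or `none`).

1, 2, 3, 5, 6, 8

1 → match
2 → match
3. '00101100010' → match
4 → no match
5. '0100101' → match
6. '0100000000' → match
7 → no match
8. '010101011000' → match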